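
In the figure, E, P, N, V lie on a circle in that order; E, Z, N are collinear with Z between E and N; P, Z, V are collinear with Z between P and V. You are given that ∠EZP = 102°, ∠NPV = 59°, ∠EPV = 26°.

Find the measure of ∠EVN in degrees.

1. ∠NEV = 59°  [same arc NV]
2. ∠ENV = 26°  [same arc EV]
3. ∠EVN = 95°  [△ENV]

∠EVN = 95°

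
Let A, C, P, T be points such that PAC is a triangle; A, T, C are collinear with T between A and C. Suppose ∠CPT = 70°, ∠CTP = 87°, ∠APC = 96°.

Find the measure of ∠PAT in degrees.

∠PAT = 61°

1. ∠PCT = 23°  [△PTC]
2. ∠ACP = 23°  [T on ray CA]
3. ∠CAP = 61°  [△PAC]
4. ∠PAT = 61°  [T on ray AC]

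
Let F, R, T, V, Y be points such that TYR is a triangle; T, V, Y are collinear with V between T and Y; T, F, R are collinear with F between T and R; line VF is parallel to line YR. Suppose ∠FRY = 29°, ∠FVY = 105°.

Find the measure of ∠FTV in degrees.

∠FTV = 76°

1. ∠TRY = 29°  [F on ray RT]
2. ∠FVT = 75°  [linear pair at V on TY]
3. ∠TFV = 29°  [VF∥YR, corresponding at F]
4. ∠FTV = 76°  [△TVF]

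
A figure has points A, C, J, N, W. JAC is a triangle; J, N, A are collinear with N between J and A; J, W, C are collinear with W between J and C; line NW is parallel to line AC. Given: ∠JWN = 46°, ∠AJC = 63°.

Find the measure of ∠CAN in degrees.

1. ∠ACJ = 46°  [NW∥AC, corresponding at W]
2. ∠CAJ = 71°  [△JAC]
3. ∠CAN = 71°  [N on ray AJ]

∠CAN = 71°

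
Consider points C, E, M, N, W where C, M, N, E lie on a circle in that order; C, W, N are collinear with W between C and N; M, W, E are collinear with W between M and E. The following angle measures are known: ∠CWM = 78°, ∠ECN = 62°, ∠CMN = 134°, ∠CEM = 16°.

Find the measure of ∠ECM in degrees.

1. ∠CEN = 46°  [cyclic CMNE, opposite ∠M+∠E]
2. ∠CNE = 72°  [△CNE]
3. ∠CME = 72°  [same arc CE]
4. ∠ECM = 92°  [△CME]

∠ECM = 92°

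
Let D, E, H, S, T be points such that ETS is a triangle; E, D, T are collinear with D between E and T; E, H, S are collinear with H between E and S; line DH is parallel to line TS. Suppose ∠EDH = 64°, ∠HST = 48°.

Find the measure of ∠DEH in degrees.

1. ∠ETS = 64°  [DH∥TS, corresponding at D]
2. ∠EST = 48°  [H on ray SE]
3. ∠SET = 68°  [△ETS]
4. ∠DEH = 68°  [D on ET, H on ES]

∠DEH = 68°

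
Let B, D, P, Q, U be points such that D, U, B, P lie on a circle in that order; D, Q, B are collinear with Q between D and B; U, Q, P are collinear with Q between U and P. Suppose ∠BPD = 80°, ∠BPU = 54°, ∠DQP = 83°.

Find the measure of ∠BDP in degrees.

1. ∠BUD = 100°  [cyclic DUBP, opposite ∠U+∠P]
2. ∠BDU = 54°  [same arc UB]
3. ∠BQU = 83°  [vertical angles at Q]
4. ∠DBU = 26°  [△DUB]
5. ∠BUP = 71°  [△UQB]
6. ∠BDP = 71°  [same arc BP]

∠BDP = 71°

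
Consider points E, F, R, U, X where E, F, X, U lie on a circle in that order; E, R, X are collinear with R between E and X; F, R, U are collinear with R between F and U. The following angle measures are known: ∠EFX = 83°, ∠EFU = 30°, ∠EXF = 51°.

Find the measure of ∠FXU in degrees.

1. ∠EUX = 97°  [cyclic EFXU, opposite ∠F+∠U]
2. ∠FEX = 46°  [△EFX]
3. ∠EXU = 30°  [same arc EU]
4. ∠UEX = 53°  [△EXU]
5. ∠FUX = 46°  [same arc FX]
6. ∠UFX = 53°  [same arc XU]
7. ∠FXU = 81°  [△FXU]

∠FXU = 81°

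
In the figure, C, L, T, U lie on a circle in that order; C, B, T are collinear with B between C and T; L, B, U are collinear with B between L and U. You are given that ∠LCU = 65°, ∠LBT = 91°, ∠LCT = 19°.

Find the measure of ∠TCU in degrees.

∠TCU = 46°

1. ∠LTU = 115°  [cyclic CLTU, opposite ∠C+∠T]
2. ∠LUT = 19°  [same arc LT]
3. ∠TLU = 46°  [△LTU]
4. ∠TCU = 46°  [same arc TU]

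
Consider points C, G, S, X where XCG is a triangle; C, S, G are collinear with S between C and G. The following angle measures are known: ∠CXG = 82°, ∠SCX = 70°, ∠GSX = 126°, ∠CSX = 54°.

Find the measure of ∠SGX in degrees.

1. ∠GCX = 70°  [S on ray CG]
2. ∠CGX = 28°  [△XCG]
3. ∠SGX = 28°  [S on ray GC]

∠SGX = 28°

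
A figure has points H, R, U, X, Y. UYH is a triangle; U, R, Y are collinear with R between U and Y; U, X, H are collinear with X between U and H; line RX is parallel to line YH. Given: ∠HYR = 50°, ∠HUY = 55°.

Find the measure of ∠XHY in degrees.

1. ∠HYU = 50°  [R on ray YU]
2. ∠UHY = 75°  [△UYH]
3. ∠XHY = 75°  [X on ray HU]

∠XHY = 75°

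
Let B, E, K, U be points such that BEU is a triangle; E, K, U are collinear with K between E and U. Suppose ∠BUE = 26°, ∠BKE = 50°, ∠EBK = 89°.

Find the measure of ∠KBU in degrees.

1. ∠BUK = 26°  [K on ray UE]
2. ∠BKU = 130°  [linear pair at K on EU]
3. ∠KBU = 24°  [△BKU]

∠KBU = 24°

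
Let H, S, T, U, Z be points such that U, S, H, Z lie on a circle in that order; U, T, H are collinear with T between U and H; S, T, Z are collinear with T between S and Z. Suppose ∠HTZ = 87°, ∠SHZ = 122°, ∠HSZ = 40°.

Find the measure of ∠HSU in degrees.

1. ∠STU = 87°  [vertical angles at T]
2. ∠HZS = 18°  [△SHZ]
3. ∠HTS = 93°  [linear pair at T on UH]
4. ∠HUS = 18°  [same arc SH]
5. ∠SHU = 47°  [△STH]
6. ∠HSU = 115°  [△USH]

∠HSU = 115°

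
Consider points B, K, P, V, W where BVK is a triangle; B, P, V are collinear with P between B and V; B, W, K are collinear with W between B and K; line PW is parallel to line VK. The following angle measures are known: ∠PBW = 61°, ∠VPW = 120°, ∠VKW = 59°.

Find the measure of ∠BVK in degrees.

∠BVK = 60°

1. ∠KBV = 61°  [P on BV, W on BK]
2. ∠BKV = 59°  [W on ray KB]
3. ∠BVK = 60°  [△BVK]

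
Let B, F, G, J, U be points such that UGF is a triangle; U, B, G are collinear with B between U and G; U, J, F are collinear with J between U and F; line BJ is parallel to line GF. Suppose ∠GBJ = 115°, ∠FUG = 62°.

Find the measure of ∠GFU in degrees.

1. ∠JBU = 65°  [linear pair at B on UG]
2. ∠BUJ = 62°  [B on UG, J on UF]
3. ∠BJU = 53°  [△UBJ]
4. ∠GFU = 53°  [BJ∥GF, corresponding at J]

∠GFU = 53°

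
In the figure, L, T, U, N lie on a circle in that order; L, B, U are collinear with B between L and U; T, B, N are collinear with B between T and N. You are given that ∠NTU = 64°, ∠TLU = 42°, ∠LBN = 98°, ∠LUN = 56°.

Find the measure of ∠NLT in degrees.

1. ∠NLU = 64°  [same arc UN]
2. ∠LNT = 18°  [△LBN]
3. ∠LTN = 56°  [same arc LN]
4. ∠NLT = 106°  [△LTN]

∠NLT = 106°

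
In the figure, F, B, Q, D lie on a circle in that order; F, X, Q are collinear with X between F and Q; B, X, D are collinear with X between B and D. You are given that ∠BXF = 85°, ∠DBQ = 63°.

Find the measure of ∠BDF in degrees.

1. ∠DXQ = 85°  [vertical angles at X]
2. ∠DFQ = 63°  [same arc QD]
3. ∠DXF = 95°  [linear pair at X on FQ]
4. ∠BDF = 22°  [△FXD]

∠BDF = 22°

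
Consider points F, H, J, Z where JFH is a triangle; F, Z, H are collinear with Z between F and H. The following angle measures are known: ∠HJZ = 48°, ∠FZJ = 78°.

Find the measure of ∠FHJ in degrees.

∠FHJ = 30°

1. ∠HZJ = 102°  [linear pair at Z on FH]
2. ∠JHZ = 30°  [△JZH]
3. ∠FHJ = 30°  [Z on ray HF]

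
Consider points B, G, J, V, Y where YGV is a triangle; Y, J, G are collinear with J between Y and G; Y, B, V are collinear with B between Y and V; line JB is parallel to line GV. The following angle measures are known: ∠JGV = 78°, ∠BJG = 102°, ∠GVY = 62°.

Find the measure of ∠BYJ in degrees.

∠BYJ = 40°

1. ∠BJY = 78°  [linear pair at J on YG]
2. ∠JBY = 62°  [JB∥GV, corresponding at B]
3. ∠BYJ = 40°  [△YJB]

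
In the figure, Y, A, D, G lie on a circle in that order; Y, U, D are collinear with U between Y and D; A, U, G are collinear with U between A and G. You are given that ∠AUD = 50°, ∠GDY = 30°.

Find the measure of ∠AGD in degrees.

1. ∠GUY = 50°  [vertical angles at U]
2. ∠DUG = 130°  [linear pair at U on YD]
3. ∠AGD = 20°  [△DUG]

∠AGD = 20°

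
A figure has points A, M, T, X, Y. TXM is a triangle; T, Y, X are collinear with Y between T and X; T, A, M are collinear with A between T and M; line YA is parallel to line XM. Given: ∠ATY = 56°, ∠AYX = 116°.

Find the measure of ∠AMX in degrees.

∠AMX = 60°

1. ∠AYT = 64°  [linear pair at Y on TX]
2. ∠TAY = 60°  [△TYA]
3. ∠MAY = 120°  [linear pair at A on TM]
4. ∠AMX = 60°  [YA∥XM, co-interior at M–A]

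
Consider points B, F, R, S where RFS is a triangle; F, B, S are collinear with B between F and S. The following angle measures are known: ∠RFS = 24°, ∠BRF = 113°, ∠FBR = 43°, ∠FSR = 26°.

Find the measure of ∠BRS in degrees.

1. ∠RBS = 137°  [linear pair at B on FS]
2. ∠BSR = 26°  [B on ray SF]
3. ∠BRS = 17°  [△RBS]

∠BRS = 17°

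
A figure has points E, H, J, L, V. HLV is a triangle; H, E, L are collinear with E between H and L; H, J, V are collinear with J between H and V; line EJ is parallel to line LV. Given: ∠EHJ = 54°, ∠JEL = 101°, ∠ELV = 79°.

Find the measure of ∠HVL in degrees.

1. ∠LHV = 54°  [E on HL, J on HV]
2. ∠HLV = 79°  [E on ray LH]
3. ∠HVL = 47°  [△HLV]

∠HVL = 47°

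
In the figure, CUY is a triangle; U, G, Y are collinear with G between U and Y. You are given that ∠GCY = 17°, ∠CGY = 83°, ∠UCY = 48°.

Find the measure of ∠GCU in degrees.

∠GCU = 31°

1. ∠CYG = 80°  [△CGY]
2. ∠CGU = 97°  [linear pair at G on UY]
3. ∠CYU = 80°  [G on ray YU]
4. ∠CUY = 52°  [△CUY]
5. ∠CUG = 52°  [G on ray UY]
6. ∠GCU = 31°  [△CUG]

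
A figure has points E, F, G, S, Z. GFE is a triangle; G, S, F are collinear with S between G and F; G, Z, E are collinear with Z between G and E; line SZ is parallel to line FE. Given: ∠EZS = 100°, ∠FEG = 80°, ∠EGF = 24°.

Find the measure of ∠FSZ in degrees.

1. ∠GZS = 80°  [linear pair at Z on GE]
2. ∠SGZ = 24°  [S on GF, Z on GE]
3. ∠GSZ = 76°  [△GSZ]
4. ∠FSZ = 104°  [linear pair at S on GF]

∠FSZ = 104°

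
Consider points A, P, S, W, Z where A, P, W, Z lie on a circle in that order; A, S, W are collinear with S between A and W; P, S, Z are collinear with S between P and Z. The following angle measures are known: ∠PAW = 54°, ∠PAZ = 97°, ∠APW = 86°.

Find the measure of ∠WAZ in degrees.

1. ∠PZW = 54°  [same arc PW]
2. ∠PWZ = 83°  [cyclic APWZ, opposite ∠A+∠W]
3. ∠WPZ = 43°  [△PWZ]
4. ∠WAZ = 43°  [same arc WZ]

∠WAZ = 43°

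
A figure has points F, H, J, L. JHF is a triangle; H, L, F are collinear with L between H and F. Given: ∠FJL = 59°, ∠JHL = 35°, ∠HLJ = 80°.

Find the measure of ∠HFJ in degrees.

∠HFJ = 21°

1. ∠FLJ = 100°  [linear pair at L on HF]
2. ∠JFL = 21°  [△JLF]
3. ∠HFJ = 21°  [L on ray FH]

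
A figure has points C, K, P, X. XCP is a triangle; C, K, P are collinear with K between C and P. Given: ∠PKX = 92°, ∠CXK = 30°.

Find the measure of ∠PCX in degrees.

∠PCX = 62°

1. ∠CKX = 88°  [linear pair at K on CP]
2. ∠KCX = 62°  [△XCK]
3. ∠PCX = 62°  [K on ray CP]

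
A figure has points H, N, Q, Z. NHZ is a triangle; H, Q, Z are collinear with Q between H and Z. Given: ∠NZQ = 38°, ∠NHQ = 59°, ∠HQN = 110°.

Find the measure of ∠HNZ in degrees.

∠HNZ = 83°

1. ∠HZN = 38°  [Q on ray ZH]
2. ∠NHZ = 59°  [Q on ray HZ]
3. ∠HNZ = 83°  [△NHZ]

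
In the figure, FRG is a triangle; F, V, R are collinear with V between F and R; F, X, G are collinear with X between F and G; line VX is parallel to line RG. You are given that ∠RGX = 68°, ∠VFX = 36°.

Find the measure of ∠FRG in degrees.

1. ∠FGR = 68°  [X on ray GF]
2. ∠GFR = 36°  [V on FR, X on FG]
3. ∠FRG = 76°  [△FRG]

∠FRG = 76°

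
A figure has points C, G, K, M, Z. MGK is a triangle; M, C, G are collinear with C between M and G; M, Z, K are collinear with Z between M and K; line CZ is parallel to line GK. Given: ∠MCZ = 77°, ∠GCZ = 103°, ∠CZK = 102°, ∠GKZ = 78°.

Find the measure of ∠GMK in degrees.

1. ∠KGM = 77°  [CZ∥GK, corresponding at C]
2. ∠GKM = 78°  [Z on ray KM]
3. ∠GMK = 25°  [△MGK]

∠GMK = 25°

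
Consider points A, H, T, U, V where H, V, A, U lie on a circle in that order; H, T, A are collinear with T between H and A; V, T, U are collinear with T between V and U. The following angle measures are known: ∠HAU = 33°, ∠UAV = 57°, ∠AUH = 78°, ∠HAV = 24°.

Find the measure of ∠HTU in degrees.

∠HTU = 87°

1. ∠AHU = 69°  [△HAU]
2. ∠HUV = 24°  [same arc HV]
3. ∠HTU = 87°  [△HTU]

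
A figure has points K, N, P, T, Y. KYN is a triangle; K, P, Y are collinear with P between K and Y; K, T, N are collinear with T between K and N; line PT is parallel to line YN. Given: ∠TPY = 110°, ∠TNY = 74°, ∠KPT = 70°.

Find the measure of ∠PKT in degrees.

∠PKT = 36°

1. ∠KNY = 74°  [T on ray NK]
2. ∠KYN = 70°  [PT∥YN, corresponding at P]
3. ∠NKY = 36°  [△KYN]
4. ∠PKT = 36°  [P on KY, T on KN]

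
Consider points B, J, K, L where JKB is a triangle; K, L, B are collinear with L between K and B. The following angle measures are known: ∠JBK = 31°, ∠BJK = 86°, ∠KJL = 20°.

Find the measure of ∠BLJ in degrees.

∠BLJ = 83°

1. ∠BKJ = 63°  [△JKB]
2. ∠JKL = 63°  [L on ray KB]
3. ∠JLK = 97°  [△JKL]
4. ∠BLJ = 83°  [linear pair at L on KB]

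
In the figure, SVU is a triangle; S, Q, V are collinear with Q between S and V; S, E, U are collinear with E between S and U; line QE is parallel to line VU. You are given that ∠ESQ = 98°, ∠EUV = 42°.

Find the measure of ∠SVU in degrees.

∠SVU = 40°

1. ∠USV = 98°  [Q on SV, E on SU]
2. ∠SUV = 42°  [E on ray US]
3. ∠SVU = 40°  [△SVU]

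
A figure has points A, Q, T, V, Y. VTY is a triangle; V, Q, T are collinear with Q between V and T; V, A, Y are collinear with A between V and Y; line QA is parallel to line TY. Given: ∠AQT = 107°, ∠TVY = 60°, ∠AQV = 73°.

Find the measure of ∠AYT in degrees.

∠AYT = 47°

1. ∠AVQ = 60°  [Q on VT, A on VY]
2. ∠QAV = 47°  [△VQA]
3. ∠QAY = 133°  [linear pair at A on VY]
4. ∠AYT = 47°  [QA∥TY, co-interior at Y–A]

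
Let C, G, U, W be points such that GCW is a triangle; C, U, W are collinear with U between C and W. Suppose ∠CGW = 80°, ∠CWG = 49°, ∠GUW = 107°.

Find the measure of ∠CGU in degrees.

1. ∠GCW = 51°  [△GCW]
2. ∠CUG = 73°  [linear pair at U on CW]
3. ∠GCU = 51°  [U on ray CW]
4. ∠CGU = 56°  [△GCU]

∠CGU = 56°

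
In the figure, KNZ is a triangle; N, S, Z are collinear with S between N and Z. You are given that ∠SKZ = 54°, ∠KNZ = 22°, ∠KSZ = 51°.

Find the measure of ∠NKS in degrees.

1. ∠KNS = 22°  [S on ray NZ]
2. ∠KSN = 129°  [linear pair at S on NZ]
3. ∠NKS = 29°  [△KNS]

∠NKS = 29°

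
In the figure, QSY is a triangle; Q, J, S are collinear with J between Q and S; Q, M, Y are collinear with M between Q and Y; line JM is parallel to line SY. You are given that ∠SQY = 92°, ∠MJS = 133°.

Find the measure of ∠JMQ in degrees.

∠JMQ = 41°

1. ∠JQM = 92°  [J on QS, M on QY]
2. ∠MJQ = 47°  [linear pair at J on QS]
3. ∠JMQ = 41°  [△QJM]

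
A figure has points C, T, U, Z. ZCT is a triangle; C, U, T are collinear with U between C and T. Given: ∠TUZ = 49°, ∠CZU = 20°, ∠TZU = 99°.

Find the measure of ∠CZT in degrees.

∠CZT = 119°

1. ∠UTZ = 32°  [△ZUT]
2. ∠CUZ = 131°  [linear pair at U on CT]
3. ∠UCZ = 29°  [△ZCU]
4. ∠CTZ = 32°  [U on ray TC]
5. ∠TCZ = 29°  [U on ray CT]
6. ∠CZT = 119°  [△ZCT]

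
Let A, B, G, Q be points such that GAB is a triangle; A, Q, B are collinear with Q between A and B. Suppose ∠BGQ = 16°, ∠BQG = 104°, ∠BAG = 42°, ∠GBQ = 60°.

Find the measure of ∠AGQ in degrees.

1. ∠AQG = 76°  [linear pair at Q on AB]
2. ∠GAQ = 42°  [Q on ray AB]
3. ∠AGQ = 62°  [△GAQ]

∠AGQ = 62°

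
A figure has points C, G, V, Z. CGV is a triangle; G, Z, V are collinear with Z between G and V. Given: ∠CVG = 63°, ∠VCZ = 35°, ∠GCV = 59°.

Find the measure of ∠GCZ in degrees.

∠GCZ = 24°

1. ∠CGV = 58°  [△CGV]
2. ∠CVZ = 63°  [Z on ray VG]
3. ∠CZV = 82°  [△CZV]
4. ∠CGZ = 58°  [Z on ray GV]
5. ∠CZG = 98°  [linear pair at Z on GV]
6. ∠GCZ = 24°  [△CGZ]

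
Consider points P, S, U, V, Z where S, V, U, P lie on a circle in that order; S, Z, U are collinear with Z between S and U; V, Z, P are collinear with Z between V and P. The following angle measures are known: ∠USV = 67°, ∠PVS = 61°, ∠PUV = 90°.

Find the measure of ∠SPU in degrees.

1. ∠UPV = 67°  [same arc VU]
2. ∠PUS = 61°  [same arc SP]
3. ∠PVU = 23°  [△VUP]
4. ∠PSU = 23°  [same arc UP]
5. ∠SPU = 96°  [△SUP]

∠SPU = 96°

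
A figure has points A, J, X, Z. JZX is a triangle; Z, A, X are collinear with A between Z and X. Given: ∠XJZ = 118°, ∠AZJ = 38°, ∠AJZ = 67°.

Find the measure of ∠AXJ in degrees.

∠AXJ = 24°

1. ∠JZX = 38°  [A on ray ZX]
2. ∠JXZ = 24°  [△JZX]
3. ∠AXJ = 24°  [A on ray XZ]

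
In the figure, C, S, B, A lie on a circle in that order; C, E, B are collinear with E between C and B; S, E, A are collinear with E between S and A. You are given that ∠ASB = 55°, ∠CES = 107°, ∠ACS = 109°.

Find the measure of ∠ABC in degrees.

∠ABC = 19°

1. ∠AEB = 107°  [vertical angles at E]
2. ∠ABS = 71°  [cyclic CSBA, opposite ∠C+∠B]
3. ∠BAS = 54°  [△SBA]
4. ∠ABC = 19°  [△BEA]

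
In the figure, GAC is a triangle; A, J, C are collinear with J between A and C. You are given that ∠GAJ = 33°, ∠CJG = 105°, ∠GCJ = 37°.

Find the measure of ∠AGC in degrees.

∠AGC = 110°

1. ∠CAG = 33°  [J on ray AC]
2. ∠ACG = 37°  [J on ray CA]
3. ∠AGC = 110°  [△GAC]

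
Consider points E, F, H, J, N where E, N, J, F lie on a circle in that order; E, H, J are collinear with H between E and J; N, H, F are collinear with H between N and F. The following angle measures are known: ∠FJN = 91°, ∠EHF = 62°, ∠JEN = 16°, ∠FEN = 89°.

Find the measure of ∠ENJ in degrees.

1. ∠JHN = 62°  [vertical angles at H]
2. ∠JFN = 16°  [same arc NJ]
3. ∠FNJ = 73°  [△NJF]
4. ∠EJN = 45°  [△NHJ]
5. ∠ENJ = 119°  [△ENJ]

∠ENJ = 119°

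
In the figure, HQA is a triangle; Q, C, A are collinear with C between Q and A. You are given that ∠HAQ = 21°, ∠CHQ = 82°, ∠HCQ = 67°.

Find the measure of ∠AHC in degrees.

1. ∠CAH = 21°  [C on ray AQ]
2. ∠ACH = 113°  [linear pair at C on QA]
3. ∠AHC = 46°  [△HCA]

∠AHC = 46°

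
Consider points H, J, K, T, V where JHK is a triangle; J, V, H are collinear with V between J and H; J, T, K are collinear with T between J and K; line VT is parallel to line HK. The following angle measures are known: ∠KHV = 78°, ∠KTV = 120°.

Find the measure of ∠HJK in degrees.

1. ∠JHK = 78°  [V on ray HJ]
2. ∠JTV = 60°  [linear pair at T on JK]
3. ∠JVT = 78°  [VT∥HK, corresponding at V]
4. ∠TJV = 42°  [△JVT]
5. ∠HJK = 42°  [V on JH, T on JK]

∠HJK = 42°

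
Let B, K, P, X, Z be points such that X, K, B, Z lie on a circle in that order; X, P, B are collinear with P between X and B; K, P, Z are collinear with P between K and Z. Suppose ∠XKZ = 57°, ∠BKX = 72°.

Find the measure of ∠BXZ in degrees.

1. ∠XBZ = 57°  [same arc XZ]
2. ∠BZX = 108°  [cyclic XKBZ, opposite ∠K+∠Z]
3. ∠BXZ = 15°  [△XBZ]

∠BXZ = 15°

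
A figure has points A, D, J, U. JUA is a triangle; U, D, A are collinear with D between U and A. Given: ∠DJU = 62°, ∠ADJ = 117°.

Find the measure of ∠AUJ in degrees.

∠AUJ = 55°

1. ∠JDU = 63°  [linear pair at D on UA]
2. ∠DUJ = 55°  [△JUD]
3. ∠AUJ = 55°  [D on ray UA]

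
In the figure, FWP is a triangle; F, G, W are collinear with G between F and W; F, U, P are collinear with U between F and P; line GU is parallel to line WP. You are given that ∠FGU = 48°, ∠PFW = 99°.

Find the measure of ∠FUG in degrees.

∠FUG = 33°

1. ∠FWP = 48°  [GU∥WP, corresponding at G]
2. ∠FPW = 33°  [△FWP]
3. ∠FUG = 33°  [GU∥WP, corresponding at U]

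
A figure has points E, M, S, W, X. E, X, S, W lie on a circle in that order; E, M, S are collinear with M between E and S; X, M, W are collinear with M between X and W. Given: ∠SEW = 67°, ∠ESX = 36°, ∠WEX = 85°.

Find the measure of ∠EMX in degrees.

1. ∠SXW = 67°  [same arc SW]
2. ∠SMX = 77°  [△XMS]
3. ∠EMX = 103°  [linear pair at M on ES]

∠EMX = 103°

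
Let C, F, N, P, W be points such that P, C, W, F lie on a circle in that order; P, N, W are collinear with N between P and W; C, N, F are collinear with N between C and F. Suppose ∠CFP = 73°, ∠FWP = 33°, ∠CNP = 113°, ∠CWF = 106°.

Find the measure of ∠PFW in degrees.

1. ∠CWP = 73°  [same arc PC]
2. ∠FCP = 33°  [same arc PF]
3. ∠CPW = 34°  [△PNC]
4. ∠PCW = 73°  [△PCW]
5. ∠PFW = 107°  [cyclic PCWF, opposite ∠C+∠F]

∠PFW = 107°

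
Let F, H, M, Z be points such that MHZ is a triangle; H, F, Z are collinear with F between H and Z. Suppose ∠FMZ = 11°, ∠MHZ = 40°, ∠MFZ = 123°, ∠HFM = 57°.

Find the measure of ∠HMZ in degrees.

∠HMZ = 94°

1. ∠FZM = 46°  [△MFZ]
2. ∠HZM = 46°  [F on ray ZH]
3. ∠HMZ = 94°  [△MHZ]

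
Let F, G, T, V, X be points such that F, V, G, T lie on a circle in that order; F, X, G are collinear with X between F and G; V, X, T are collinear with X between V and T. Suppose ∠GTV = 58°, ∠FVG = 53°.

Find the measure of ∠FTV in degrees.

1. ∠GFV = 58°  [same arc VG]
2. ∠FGV = 69°  [△FVG]
3. ∠FTV = 69°  [same arc FV]

∠FTV = 69°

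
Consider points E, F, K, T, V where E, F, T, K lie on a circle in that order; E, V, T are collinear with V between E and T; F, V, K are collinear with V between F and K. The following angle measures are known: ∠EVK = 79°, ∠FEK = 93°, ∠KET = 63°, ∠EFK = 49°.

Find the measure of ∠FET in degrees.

1. ∠FVT = 79°  [vertical angles at V]
2. ∠EVF = 101°  [linear pair at V on ET]
3. ∠FET = 30°  [△EVF]

∠FET = 30°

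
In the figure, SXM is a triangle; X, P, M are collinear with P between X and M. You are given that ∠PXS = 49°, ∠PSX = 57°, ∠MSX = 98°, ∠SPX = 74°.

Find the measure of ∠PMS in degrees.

1. ∠MXS = 49°  [P on ray XM]
2. ∠SMX = 33°  [△SXM]
3. ∠PMS = 33°  [P on ray MX]

∠PMS = 33°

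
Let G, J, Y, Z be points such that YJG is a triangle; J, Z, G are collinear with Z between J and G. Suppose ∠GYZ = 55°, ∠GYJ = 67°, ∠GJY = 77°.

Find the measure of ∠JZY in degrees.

1. ∠JGY = 36°  [△YJG]
2. ∠YGZ = 36°  [Z on ray GJ]
3. ∠GZY = 89°  [△YZG]
4. ∠JZY = 91°  [linear pair at Z on JG]

∠JZY = 91°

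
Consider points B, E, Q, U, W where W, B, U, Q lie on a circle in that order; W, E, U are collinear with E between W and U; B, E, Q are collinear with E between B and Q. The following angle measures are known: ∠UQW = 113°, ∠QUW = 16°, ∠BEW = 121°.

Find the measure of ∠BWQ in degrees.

∠BWQ = 94°

1. ∠UBW = 67°  [cyclic WBUQ, opposite ∠B+∠Q]
2. ∠QBW = 16°  [same arc WQ]
3. ∠BWU = 43°  [△WEB]
4. ∠BUW = 70°  [△WBU]
5. ∠BQW = 70°  [same arc WB]
6. ∠BWQ = 94°  [△WBQ]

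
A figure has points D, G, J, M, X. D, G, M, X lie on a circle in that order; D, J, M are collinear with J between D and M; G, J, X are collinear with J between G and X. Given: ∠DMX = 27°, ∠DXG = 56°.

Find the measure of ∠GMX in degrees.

∠GMX = 83°

1. ∠DGX = 27°  [same arc DX]
2. ∠GDX = 97°  [△DGX]
3. ∠GMX = 83°  [cyclic DGMX, opposite ∠D+∠M]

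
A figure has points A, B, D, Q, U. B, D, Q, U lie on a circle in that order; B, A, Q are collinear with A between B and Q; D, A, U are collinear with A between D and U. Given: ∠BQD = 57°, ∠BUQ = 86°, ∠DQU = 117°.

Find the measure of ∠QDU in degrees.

1. ∠BDQ = 94°  [cyclic BDQU, opposite ∠D+∠U]
2. ∠DBQ = 29°  [△BDQ]
3. ∠DUQ = 29°  [same arc DQ]
4. ∠QDU = 34°  [△DQU]

∠QDU = 34°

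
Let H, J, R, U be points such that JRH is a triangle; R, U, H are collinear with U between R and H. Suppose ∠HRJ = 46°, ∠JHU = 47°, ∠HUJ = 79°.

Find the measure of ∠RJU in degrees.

∠RJU = 33°

1. ∠JRU = 46°  [U on ray RH]
2. ∠JUR = 101°  [linear pair at U on RH]
3. ∠RJU = 33°  [△JRU]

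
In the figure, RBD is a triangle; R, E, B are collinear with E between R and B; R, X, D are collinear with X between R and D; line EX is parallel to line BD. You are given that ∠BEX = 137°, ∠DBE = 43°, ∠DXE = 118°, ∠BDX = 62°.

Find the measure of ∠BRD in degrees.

1. ∠DBR = 43°  [E on ray BR]
2. ∠BDR = 62°  [X on ray DR]
3. ∠BRD = 75°  [△RBD]

∠BRD = 75°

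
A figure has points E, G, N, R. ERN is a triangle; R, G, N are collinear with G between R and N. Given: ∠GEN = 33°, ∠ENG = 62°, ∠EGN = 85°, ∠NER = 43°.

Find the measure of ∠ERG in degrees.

∠ERG = 75°

1. ∠ENR = 62°  [G on ray NR]
2. ∠ERN = 75°  [△ERN]
3. ∠ERG = 75°  [G on ray RN]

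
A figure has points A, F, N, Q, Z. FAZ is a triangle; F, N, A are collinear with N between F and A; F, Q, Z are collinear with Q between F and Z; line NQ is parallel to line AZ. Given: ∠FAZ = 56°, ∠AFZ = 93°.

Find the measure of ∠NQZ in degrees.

1. ∠AZF = 31°  [△FAZ]
2. ∠FQN = 31°  [NQ∥AZ, corresponding at Q]
3. ∠NQZ = 149°  [linear pair at Q on FZ]

∠NQZ = 149°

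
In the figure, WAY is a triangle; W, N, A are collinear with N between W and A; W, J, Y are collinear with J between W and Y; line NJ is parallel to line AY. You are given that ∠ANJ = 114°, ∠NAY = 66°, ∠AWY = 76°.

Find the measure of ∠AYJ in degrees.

∠AYJ = 38°

1. ∠WAY = 66°  [N on ray AW]
2. ∠AYW = 38°  [△WAY]
3. ∠AYJ = 38°  [J on ray YW]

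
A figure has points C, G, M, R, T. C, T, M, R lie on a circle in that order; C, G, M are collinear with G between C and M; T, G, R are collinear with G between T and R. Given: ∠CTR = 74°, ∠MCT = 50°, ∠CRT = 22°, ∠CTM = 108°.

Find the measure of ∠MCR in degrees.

1. ∠CMR = 74°  [same arc CR]
2. ∠CRM = 72°  [cyclic CTMR, opposite ∠T+∠R]
3. ∠MCR = 34°  [△CMR]

∠MCR = 34°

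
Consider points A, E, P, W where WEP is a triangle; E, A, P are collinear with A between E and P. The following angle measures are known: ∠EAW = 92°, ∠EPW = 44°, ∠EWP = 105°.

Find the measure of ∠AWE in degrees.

∠AWE = 57°

1. ∠PEW = 31°  [△WEP]
2. ∠AEW = 31°  [A on ray EP]
3. ∠AWE = 57°  [△WEA]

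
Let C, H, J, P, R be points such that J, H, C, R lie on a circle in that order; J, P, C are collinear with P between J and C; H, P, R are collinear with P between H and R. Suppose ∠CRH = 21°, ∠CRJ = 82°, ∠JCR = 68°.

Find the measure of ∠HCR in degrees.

1. ∠CJR = 30°  [△JCR]
2. ∠CHR = 30°  [same arc CR]
3. ∠HCR = 129°  [△HCR]

∠HCR = 129°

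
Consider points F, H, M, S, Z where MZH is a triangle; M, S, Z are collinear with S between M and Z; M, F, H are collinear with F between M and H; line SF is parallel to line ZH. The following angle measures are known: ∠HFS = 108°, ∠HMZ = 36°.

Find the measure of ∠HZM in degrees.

1. ∠MFS = 72°  [linear pair at F on MH]
2. ∠FMS = 36°  [S on MZ, F on MH]
3. ∠FSM = 72°  [△MSF]
4. ∠HZM = 72°  [SF∥ZH, corresponding at S]

∠HZM = 72°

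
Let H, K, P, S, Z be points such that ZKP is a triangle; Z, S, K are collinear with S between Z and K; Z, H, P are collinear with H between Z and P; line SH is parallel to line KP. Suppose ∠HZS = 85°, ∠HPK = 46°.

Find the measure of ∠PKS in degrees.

∠PKS = 49°

1. ∠KZP = 85°  [S on ZK, H on ZP]
2. ∠KPZ = 46°  [H on ray PZ]
3. ∠PKZ = 49°  [△ZKP]
4. ∠PKS = 49°  [S on ray KZ]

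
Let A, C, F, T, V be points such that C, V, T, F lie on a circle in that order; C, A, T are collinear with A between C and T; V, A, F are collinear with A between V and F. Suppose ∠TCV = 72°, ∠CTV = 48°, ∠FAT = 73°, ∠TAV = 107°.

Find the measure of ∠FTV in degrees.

1. ∠TFV = 72°  [same arc VT]
2. ∠FVT = 25°  [△VAT]
3. ∠FTV = 83°  [△VTF]

∠FTV = 83°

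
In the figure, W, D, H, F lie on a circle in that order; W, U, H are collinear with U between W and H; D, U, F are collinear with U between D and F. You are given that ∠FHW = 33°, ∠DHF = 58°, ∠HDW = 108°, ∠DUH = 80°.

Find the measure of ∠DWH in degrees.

∠DWH = 47°

1. ∠FDW = 33°  [same arc WF]
2. ∠DUW = 100°  [linear pair at U on WH]
3. ∠DWH = 47°  [△WUD]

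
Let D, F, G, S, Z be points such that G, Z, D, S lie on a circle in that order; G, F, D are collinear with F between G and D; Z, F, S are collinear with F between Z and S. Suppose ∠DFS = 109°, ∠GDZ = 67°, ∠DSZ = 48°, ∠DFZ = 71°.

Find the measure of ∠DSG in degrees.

1. ∠GFS = 71°  [linear pair at F on GD]
2. ∠GDS = 23°  [△DFS]
3. ∠GSZ = 67°  [same arc GZ]
4. ∠DGS = 42°  [△GFS]
5. ∠DSG = 115°  [△GDS]

∠DSG = 115°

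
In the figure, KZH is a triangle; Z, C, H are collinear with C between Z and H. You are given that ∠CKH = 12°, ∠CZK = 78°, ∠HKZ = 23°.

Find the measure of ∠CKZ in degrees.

1. ∠HZK = 78°  [C on ray ZH]
2. ∠KHZ = 79°  [△KZH]
3. ∠CHK = 79°  [C on ray HZ]
4. ∠HCK = 89°  [△KCH]
5. ∠KCZ = 91°  [linear pair at C on ZH]
6. ∠CKZ = 11°  [△KZC]

∠CKZ = 11°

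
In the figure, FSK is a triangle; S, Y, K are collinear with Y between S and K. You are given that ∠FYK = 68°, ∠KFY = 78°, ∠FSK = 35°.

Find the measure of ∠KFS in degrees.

∠KFS = 111°

1. ∠FKY = 34°  [△FYK]
2. ∠FKS = 34°  [Y on ray KS]
3. ∠KFS = 111°  [△FSK]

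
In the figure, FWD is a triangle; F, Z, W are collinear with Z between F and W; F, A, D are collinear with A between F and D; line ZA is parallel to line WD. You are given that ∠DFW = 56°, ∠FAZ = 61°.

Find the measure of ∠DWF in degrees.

∠DWF = 63°

1. ∠AFZ = 56°  [Z on FW, A on FD]
2. ∠AZF = 63°  [△FZA]
3. ∠DWF = 63°  [ZA∥WD, corresponding at Z]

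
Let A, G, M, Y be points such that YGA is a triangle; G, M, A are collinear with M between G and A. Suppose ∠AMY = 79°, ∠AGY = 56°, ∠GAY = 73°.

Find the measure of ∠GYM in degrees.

1. ∠GMY = 101°  [linear pair at M on GA]
2. ∠MGY = 56°  [M on ray GA]
3. ∠GYM = 23°  [△YGM]

∠GYM = 23°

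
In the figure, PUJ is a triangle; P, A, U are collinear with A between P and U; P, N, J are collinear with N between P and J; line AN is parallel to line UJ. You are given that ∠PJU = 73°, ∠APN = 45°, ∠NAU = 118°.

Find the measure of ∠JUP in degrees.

∠JUP = 62°

1. ∠ANP = 73°  [AN∥UJ, corresponding at N]
2. ∠NAP = 62°  [△PAN]
3. ∠JUP = 62°  [AN∥UJ, corresponding at A]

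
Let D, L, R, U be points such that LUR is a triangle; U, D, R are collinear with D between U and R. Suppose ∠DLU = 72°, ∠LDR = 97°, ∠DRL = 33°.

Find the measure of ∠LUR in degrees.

∠LUR = 25°

1. ∠LDU = 83°  [linear pair at D on UR]
2. ∠DUL = 25°  [△LUD]
3. ∠LUR = 25°  [D on ray UR]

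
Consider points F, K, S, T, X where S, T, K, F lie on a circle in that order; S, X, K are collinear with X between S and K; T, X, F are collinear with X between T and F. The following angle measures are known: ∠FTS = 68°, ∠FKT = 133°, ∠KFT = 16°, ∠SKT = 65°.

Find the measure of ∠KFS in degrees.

1. ∠KST = 16°  [same arc TK]
2. ∠KTS = 99°  [△STK]
3. ∠KFS = 81°  [cyclic STKF, opposite ∠T+∠F]

∠KFS = 81°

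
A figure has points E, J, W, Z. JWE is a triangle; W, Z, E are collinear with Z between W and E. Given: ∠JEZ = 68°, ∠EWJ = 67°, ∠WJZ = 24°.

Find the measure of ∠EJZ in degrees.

∠EJZ = 21°

1. ∠JWZ = 67°  [Z on ray WE]
2. ∠JZW = 89°  [△JWZ]
3. ∠EZJ = 91°  [linear pair at Z on WE]
4. ∠EJZ = 21°  [△JZE]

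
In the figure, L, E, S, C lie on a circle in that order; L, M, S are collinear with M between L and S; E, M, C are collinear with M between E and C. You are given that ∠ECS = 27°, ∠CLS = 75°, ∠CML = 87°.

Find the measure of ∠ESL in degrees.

1. ∠CES = 75°  [same arc SC]
2. ∠EMS = 87°  [vertical angles at M]
3. ∠ESL = 18°  [△EMS]

∠ESL = 18°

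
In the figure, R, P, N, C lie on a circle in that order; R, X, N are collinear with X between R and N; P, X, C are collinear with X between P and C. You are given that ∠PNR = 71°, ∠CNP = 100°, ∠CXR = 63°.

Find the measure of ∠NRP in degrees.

1. ∠PCR = 71°  [same arc RP]
2. ∠CRP = 80°  [cyclic RPNC, opposite ∠R+∠N]
3. ∠NXP = 63°  [vertical angles at X]
4. ∠CPR = 29°  [△RPC]
5. ∠PXR = 117°  [linear pair at X on RN]
6. ∠NRP = 34°  [△RXP]

∠NRP = 34°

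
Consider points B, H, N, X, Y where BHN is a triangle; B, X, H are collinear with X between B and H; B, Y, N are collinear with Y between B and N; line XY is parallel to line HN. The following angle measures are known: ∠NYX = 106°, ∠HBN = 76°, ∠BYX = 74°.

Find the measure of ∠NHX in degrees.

1. ∠XBY = 76°  [X on BH, Y on BN]
2. ∠BXY = 30°  [△BXY]
3. ∠HXY = 150°  [linear pair at X on BH]
4. ∠NHX = 30°  [XY∥HN, co-interior at H–X]

∠NHX = 30°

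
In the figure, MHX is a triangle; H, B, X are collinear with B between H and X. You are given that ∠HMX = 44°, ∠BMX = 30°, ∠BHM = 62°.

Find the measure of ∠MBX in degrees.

1. ∠MHX = 62°  [B on ray HX]
2. ∠HXM = 74°  [△MHX]
3. ∠BXM = 74°  [B on ray XH]
4. ∠MBX = 76°  [△MBX]

∠MBX = 76°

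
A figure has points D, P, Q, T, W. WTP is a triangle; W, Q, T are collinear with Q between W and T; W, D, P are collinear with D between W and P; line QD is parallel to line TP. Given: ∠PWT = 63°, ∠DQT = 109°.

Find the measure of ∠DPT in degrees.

∠DPT = 46°

1. ∠DWQ = 63°  [Q on WT, D on WP]
2. ∠DQW = 71°  [linear pair at Q on WT]
3. ∠QDW = 46°  [△WQD]
4. ∠PDQ = 134°  [linear pair at D on WP]
5. ∠DPT = 46°  [QD∥TP, co-interior at P–D]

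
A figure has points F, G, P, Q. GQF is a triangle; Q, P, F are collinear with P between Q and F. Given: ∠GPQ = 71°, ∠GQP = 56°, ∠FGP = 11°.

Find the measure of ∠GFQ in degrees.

∠GFQ = 60°

1. ∠FPG = 109°  [linear pair at P on QF]
2. ∠GFP = 60°  [△GPF]
3. ∠GFQ = 60°  [P on ray FQ]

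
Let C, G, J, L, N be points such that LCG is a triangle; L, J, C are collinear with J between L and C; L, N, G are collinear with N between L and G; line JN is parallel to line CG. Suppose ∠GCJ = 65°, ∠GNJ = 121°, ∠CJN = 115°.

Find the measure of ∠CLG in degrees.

1. ∠JNL = 59°  [linear pair at N on LG]
2. ∠LJN = 65°  [linear pair at J on LC]
3. ∠JLN = 56°  [△LJN]
4. ∠CLG = 56°  [J on LC, N on LG]

∠CLG = 56°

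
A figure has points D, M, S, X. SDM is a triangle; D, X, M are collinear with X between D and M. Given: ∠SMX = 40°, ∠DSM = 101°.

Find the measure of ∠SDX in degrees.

1. ∠DMS = 40°  [X on ray MD]
2. ∠MDS = 39°  [△SDM]
3. ∠SDX = 39°  [X on ray DM]

∠SDX = 39°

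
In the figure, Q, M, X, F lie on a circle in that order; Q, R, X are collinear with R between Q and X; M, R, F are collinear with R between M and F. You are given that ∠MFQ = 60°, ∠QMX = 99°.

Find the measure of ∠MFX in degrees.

1. ∠MXQ = 60°  [same arc QM]
2. ∠MQX = 21°  [△QMX]
3. ∠MFX = 21°  [same arc MX]

∠MFX = 21°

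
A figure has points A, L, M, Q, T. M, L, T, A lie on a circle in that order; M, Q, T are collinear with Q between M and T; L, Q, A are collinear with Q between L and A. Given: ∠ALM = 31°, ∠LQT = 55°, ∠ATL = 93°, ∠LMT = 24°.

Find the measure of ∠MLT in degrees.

∠MLT = 94°

1. ∠AML = 87°  [cyclic MLTA, opposite ∠M+∠T]
2. ∠LAM = 62°  [△MLA]
3. ∠LTM = 62°  [same arc ML]
4. ∠MLT = 94°  [△MLT]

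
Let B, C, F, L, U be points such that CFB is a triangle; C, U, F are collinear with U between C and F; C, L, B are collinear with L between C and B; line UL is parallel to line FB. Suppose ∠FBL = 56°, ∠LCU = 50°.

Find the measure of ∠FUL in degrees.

∠FUL = 106°

1. ∠CBF = 56°  [L on ray BC]
2. ∠BCF = 50°  [U on CF, L on CB]
3. ∠BFC = 74°  [△CFB]
4. ∠CUL = 74°  [UL∥FB, corresponding at U]
5. ∠FUL = 106°  [linear pair at U on CF]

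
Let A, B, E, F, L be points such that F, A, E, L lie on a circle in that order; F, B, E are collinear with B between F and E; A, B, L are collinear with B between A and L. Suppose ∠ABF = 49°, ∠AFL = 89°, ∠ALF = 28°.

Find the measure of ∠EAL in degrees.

1. ∠ABE = 131°  [linear pair at B on FE]
2. ∠AEF = 28°  [same arc FA]
3. ∠EAL = 21°  [△ABE]

∠EAL = 21°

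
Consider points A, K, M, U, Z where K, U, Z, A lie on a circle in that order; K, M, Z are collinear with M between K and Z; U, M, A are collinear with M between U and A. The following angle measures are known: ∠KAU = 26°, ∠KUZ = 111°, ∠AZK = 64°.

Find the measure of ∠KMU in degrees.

1. ∠KZU = 26°  [same arc KU]
2. ∠UKZ = 43°  [△KUZ]
3. ∠AUK = 64°  [same arc KA]
4. ∠KMU = 73°  [△KMU]

∠KMU = 73°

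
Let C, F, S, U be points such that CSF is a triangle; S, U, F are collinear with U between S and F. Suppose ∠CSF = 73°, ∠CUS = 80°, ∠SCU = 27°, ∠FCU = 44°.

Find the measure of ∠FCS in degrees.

∠FCS = 71°

1. ∠CUF = 100°  [linear pair at U on SF]
2. ∠CFU = 36°  [△CUF]
3. ∠CFS = 36°  [U on ray FS]
4. ∠FCS = 71°  [△CSF]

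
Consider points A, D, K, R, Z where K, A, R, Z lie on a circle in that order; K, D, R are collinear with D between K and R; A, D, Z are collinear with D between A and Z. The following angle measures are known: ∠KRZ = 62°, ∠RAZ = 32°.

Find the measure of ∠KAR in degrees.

∠KAR = 94°

1. ∠RKZ = 32°  [same arc RZ]
2. ∠KZR = 86°  [△KRZ]
3. ∠KAR = 94°  [cyclic KARZ, opposite ∠A+∠Z]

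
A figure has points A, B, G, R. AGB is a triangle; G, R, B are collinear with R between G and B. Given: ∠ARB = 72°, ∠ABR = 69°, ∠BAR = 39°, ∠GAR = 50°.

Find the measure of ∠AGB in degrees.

1. ∠ARG = 108°  [linear pair at R on GB]
2. ∠AGR = 22°  [△AGR]
3. ∠AGB = 22°  [R on ray GB]

∠AGB = 22°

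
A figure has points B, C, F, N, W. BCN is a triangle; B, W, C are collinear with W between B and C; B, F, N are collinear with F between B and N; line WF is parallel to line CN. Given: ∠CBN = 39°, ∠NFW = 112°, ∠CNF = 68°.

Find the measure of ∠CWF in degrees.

∠CWF = 107°

1. ∠FBW = 39°  [W on BC, F on BN]
2. ∠BFW = 68°  [linear pair at F on BN]
3. ∠BWF = 73°  [△BWF]
4. ∠CWF = 107°  [linear pair at W on BC]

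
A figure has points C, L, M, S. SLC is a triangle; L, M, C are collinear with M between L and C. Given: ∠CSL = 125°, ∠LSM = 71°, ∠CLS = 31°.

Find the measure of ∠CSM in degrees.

1. ∠LCS = 24°  [△SLC]
2. ∠MLS = 31°  [M on ray LC]
3. ∠MCS = 24°  [M on ray CL]
4. ∠LMS = 78°  [△SLM]
5. ∠CMS = 102°  [linear pair at M on LC]
6. ∠CSM = 54°  [△SMC]

∠CSM = 54°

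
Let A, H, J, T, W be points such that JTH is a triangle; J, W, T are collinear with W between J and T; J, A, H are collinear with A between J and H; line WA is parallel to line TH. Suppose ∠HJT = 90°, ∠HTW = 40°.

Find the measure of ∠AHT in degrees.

∠AHT = 50°

1. ∠HTJ = 40°  [W on ray TJ]
2. ∠JHT = 50°  [△JTH]
3. ∠AHT = 50°  [A on ray HJ]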